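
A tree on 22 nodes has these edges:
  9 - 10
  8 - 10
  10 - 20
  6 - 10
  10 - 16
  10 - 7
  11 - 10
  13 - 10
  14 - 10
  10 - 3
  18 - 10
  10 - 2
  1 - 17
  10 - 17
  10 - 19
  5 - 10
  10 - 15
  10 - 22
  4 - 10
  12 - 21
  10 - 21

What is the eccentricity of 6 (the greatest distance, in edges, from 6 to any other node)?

3

The node farthest from 6 is 12 (1 also at distance 3), via 6-10-21-12 — 3 edges.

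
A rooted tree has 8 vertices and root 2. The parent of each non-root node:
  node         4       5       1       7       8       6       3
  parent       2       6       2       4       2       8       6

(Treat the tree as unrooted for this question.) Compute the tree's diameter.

5

A longest path is 7–4–2–8–6–3, with 5 edges.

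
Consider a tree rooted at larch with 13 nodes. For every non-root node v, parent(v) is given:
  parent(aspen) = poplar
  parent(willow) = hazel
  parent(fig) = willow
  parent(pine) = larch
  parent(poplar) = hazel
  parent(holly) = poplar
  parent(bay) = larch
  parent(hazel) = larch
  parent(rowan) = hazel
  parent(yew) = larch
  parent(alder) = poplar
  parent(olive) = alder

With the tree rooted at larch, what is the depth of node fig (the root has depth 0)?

3

Path from larch to fig: larch → hazel → willow → fig, which has 3 edges.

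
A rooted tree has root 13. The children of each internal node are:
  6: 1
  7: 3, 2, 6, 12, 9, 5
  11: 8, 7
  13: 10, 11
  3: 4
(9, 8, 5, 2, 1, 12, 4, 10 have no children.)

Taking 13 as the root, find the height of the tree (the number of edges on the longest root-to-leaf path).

4 sits deepest: 13–11–7–3–4 — 4 edges from the root.

4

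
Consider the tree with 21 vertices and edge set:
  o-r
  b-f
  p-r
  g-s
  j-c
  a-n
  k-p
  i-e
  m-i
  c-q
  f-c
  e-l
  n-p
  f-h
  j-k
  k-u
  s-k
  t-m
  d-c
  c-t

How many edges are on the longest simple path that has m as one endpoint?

7

A farthest node from m is o (a also at distance 7).
The path m – t – c – j – k – p – r – o has 7 edges.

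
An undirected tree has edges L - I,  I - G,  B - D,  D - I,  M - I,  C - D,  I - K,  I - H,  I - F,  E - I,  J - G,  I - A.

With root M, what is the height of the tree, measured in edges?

The longest root-to-leaf path is M – I – D – B (3 edges).

3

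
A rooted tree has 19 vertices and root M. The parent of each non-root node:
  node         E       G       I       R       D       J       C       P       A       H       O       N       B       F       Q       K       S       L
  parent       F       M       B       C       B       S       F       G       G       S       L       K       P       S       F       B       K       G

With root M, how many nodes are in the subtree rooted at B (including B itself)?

B's subtree: {B, K, D, I, S, N, H, J, F, C, E, Q, R}, size 13.

13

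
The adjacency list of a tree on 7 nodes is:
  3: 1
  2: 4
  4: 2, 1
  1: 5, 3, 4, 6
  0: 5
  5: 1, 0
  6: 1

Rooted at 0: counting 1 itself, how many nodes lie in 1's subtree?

Descendants of 1 (including itself): 1, 4, 3, 6, 2. That's 5.

5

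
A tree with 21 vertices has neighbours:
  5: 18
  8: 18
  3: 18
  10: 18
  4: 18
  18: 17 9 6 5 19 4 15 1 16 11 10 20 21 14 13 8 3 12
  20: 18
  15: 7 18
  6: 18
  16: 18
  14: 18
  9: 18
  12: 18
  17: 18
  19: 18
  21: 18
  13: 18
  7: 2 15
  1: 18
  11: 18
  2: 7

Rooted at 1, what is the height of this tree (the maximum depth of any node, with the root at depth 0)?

4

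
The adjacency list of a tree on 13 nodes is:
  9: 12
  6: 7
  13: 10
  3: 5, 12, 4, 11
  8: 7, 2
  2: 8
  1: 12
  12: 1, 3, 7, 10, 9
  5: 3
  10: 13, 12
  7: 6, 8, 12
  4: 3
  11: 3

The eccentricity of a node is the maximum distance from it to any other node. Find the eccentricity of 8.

4

The node farthest from 8 is 11 (5, 4, 13 also at distance 4), via 8-7-12-3-11 — 4 edges.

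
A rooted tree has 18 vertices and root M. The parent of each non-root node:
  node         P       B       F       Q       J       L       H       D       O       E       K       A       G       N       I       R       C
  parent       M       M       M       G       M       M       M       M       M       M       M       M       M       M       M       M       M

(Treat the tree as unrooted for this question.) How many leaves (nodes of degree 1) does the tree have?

16

The leaves are A, B, C, D, E, F, H, I, J, K, L, N, O, P, Q, R.
That is 16 leaves.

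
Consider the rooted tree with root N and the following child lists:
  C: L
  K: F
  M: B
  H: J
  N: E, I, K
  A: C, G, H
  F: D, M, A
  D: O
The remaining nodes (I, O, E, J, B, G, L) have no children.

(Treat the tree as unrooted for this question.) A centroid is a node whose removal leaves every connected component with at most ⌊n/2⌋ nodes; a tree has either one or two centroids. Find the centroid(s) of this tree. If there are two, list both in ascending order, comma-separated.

F

Delete F: the remaining components have sizes 6, 4, 2, 2. Max 6 ≤ 7, so F is a centroid.
Every other node leaves some component of size > 7, so the centroid is unique.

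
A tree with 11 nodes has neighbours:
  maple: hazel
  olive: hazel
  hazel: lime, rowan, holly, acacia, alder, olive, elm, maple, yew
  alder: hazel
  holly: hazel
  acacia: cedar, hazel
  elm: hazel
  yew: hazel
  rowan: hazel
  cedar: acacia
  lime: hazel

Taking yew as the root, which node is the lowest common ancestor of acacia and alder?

hazel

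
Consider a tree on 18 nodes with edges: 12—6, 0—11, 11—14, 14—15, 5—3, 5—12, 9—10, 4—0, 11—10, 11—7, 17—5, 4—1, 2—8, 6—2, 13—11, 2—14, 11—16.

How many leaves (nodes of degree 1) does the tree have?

9

Exactly 9 nodes have a single neighbour: 1, 3, 7, 8, 9, 13, 15, 16, 17.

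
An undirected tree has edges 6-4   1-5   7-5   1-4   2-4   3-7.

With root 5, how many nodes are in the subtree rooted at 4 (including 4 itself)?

3

Descendants of 4 (including itself): 4, 2, 6. That's 3.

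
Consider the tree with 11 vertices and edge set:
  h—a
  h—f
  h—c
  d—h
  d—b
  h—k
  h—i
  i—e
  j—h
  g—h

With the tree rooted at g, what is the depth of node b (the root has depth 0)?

3

g → h → d → b — 3 edges.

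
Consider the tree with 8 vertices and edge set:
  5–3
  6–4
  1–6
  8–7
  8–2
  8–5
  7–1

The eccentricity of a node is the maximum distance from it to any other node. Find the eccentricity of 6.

5

The node farthest from 6 is 3, via 6–1–7–8–5–3 — 5 edges.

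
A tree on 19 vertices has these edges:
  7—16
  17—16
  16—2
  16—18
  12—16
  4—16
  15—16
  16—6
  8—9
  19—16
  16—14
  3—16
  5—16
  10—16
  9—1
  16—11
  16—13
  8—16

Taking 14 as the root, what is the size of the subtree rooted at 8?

3

The subtree rooted at 8 contains: 8, 9, 1 — 3 nodes.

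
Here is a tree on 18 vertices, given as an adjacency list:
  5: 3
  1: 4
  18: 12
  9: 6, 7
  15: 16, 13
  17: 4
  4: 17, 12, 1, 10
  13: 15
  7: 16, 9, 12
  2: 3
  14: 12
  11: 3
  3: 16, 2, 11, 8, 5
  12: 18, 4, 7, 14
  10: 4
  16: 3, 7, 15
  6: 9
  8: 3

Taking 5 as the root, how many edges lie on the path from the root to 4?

Path from 5 to 4: 5 → 3 → 16 → 7 → 12 → 4, which has 5 edges.

5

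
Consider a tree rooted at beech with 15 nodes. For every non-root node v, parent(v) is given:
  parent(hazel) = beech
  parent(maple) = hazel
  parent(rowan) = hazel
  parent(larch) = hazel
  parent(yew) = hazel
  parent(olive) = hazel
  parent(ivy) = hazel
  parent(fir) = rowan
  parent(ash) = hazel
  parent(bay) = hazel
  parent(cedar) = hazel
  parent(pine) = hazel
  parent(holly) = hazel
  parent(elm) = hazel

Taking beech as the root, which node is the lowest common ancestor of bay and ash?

hazel

Ancestors of bay (toward the root): bay, hazel, beech.
Ancestors of ash: ash, hazel, beech.
The deepest node appearing in both lists is hazel.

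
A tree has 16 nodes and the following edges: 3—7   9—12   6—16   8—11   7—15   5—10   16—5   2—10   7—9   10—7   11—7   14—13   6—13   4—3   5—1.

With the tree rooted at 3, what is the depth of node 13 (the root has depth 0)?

Climbing from 13 to the root: 13–6–16–5–10–7–3. That's 6 steps.

6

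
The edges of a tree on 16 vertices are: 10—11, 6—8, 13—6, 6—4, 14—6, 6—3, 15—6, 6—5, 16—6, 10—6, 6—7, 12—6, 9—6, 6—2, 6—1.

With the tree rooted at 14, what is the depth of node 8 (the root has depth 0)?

Path from 14 to 8: 14 – 6 – 8, which has 2 edges.

2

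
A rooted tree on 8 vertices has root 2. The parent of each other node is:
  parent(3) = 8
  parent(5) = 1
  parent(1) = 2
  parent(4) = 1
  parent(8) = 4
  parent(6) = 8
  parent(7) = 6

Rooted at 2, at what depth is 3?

4

Path from 2 to 3: 2 → 1 → 4 → 8 → 3, which has 4 edges.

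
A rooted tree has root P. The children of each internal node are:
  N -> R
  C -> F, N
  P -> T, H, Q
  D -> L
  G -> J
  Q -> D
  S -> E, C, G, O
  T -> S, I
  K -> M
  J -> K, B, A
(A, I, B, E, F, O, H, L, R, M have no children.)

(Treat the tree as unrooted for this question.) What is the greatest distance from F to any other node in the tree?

A farthest node from F is L.
The path F–C–S–T–P–Q–D–L has 7 edges.

7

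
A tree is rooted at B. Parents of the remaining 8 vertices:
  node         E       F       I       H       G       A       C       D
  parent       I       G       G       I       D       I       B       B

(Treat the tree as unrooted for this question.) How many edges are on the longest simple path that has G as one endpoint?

3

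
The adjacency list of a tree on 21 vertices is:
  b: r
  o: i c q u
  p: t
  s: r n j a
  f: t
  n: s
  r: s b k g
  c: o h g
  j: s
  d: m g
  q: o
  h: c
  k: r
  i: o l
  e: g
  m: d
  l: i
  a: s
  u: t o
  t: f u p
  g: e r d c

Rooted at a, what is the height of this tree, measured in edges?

A deepest node is p, reached by a–s–r–g–c–o–u–t–p.
That path has 8 edges, so the height is 8.

8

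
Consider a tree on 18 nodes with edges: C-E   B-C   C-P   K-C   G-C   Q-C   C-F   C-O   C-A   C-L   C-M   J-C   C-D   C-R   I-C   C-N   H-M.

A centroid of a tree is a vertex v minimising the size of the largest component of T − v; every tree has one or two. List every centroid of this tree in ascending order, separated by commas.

If C is removed the pieces have sizes 2, 1, 1, 1, 1, 1, 1, 1, 1, 1, 1, 1, 1, 1, 1, 1, all ≤ ⌊18/2⌋ = 9.
No neighbour of C does as well, so C is the unique centroid.

C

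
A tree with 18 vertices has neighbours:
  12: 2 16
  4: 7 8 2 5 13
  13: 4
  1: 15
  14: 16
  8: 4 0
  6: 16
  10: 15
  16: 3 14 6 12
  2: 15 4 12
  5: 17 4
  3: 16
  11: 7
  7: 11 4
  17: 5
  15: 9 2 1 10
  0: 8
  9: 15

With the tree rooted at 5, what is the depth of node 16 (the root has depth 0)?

Climbing from 16 to the root: 16 → 12 → 2 → 4 → 5. That's 4 steps.

4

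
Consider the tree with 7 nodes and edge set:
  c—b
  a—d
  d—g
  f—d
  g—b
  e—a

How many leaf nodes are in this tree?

The leaves are c, e, f.
That is 3 leaves.

3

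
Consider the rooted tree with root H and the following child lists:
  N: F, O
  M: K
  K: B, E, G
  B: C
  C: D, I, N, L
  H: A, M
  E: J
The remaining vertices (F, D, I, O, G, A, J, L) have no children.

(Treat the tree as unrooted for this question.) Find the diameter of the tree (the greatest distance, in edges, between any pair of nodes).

A longest path is O-N-C-B-K-M-H-A, with 7 edges.

7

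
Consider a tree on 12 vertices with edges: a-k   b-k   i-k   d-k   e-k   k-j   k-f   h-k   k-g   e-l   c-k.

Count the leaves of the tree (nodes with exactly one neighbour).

10

Degree-1 nodes: a, b, c, d, f, g, h, i, j, l — 10 of them.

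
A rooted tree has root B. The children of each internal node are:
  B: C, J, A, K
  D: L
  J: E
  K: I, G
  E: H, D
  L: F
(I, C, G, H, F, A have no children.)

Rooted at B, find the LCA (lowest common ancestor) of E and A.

B

Ancestors of E (toward the root): E, J, B.
Ancestors of A: A, B.
The deepest node appearing in both lists is B.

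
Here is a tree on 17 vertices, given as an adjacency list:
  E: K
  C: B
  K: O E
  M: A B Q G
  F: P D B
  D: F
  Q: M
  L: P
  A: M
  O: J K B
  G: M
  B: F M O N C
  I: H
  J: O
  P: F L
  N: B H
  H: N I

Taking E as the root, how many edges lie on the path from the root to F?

E → K → O → B → F — 4 edges.

4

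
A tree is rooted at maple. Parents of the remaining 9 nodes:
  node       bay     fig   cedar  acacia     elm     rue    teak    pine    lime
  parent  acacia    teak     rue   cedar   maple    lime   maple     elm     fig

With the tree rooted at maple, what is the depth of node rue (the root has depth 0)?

4

maple – teak – fig – lime – rue — 4 edges.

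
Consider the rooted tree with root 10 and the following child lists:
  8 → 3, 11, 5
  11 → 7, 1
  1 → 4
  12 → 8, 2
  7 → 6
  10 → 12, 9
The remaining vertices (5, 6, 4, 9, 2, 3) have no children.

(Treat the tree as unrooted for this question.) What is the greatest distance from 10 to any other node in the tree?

The node farthest from 10 is 6 (4 also at distance 5), via 10 – 12 – 8 – 11 – 7 – 6 — 5 edges.

5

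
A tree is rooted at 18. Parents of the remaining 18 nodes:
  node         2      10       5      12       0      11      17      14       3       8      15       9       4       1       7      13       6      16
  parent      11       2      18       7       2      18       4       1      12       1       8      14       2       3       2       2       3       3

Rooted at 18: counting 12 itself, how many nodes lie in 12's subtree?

12's subtree: {12, 3, 1, 16, 6, 14, 8, 9, 15}, size 9.

9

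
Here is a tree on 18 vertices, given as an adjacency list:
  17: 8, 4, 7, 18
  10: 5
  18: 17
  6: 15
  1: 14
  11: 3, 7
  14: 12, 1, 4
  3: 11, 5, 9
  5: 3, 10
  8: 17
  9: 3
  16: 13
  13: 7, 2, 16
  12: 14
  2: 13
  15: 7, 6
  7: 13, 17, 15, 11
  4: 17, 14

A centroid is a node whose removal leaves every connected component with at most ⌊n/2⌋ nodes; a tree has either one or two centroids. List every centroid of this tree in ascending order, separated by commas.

7

Delete 7: the remaining components have sizes 7, 5, 3, 2. Max 7 ≤ 9, so 7 is a centroid.
Every other node leaves some component of size > 9, so the centroid is unique.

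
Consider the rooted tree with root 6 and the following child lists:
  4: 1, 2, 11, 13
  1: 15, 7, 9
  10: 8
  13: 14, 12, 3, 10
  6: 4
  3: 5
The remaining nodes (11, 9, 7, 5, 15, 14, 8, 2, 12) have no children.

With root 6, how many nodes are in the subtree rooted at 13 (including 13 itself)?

7

The subtree rooted at 13 contains: 13, 12, 10, 14, 3, 8, 5 — 7 nodes.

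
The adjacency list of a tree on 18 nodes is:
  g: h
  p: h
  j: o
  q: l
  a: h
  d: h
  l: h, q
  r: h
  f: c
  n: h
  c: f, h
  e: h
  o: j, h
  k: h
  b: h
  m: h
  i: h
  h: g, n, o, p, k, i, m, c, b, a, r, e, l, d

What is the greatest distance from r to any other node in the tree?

Distances from r peak at 3, attained at f (q, j also at distance 3).
r–h–c–f

3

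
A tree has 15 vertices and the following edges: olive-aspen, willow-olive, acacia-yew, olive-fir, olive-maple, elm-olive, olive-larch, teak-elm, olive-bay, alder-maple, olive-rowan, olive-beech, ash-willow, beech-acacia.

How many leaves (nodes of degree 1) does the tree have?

Exactly 9 nodes have a single neighbour: alder, ash, aspen, bay, fir, larch, rowan, teak, yew.

9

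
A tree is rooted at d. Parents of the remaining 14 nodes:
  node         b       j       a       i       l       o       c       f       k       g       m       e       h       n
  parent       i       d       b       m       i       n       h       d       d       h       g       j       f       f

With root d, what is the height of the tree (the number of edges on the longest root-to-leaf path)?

7

The longest root-to-leaf path is d – f – h – g – m – i – b – a (7 edges).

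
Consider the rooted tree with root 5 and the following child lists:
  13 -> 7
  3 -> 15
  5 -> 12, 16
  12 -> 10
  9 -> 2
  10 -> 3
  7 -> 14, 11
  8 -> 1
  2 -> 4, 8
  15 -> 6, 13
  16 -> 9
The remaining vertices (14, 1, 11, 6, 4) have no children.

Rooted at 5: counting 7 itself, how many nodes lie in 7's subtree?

Descendants of 7 (including itself): 7, 11, 14. That's 3.

3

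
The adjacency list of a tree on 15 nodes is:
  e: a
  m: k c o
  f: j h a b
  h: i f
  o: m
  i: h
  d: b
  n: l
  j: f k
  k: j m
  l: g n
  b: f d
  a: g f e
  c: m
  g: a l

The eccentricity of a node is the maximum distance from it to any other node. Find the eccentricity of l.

Distances from l peak at 7, attained at c (o also at distance 7).
l – g – a – f – j – k – m – c

7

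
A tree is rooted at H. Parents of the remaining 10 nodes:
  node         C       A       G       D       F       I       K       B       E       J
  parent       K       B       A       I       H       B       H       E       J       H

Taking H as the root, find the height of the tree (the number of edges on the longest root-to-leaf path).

5

A deepest node is G, reached by H – J – E – B – A – G.
That path has 5 edges, so the height is 5.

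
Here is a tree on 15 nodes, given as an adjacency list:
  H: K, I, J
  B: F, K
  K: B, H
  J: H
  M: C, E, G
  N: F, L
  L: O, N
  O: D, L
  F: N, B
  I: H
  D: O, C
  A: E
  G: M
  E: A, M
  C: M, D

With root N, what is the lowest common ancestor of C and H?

N

Path C→root: C D O L N; path H→root: H K B F N.
First common node: N.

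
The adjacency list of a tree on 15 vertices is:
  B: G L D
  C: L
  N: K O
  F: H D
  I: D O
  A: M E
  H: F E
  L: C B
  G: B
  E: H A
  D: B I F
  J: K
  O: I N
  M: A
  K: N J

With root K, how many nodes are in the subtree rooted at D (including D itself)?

10

D's subtree: {D, B, F, L, G, H, C, E, A, M}, size 10.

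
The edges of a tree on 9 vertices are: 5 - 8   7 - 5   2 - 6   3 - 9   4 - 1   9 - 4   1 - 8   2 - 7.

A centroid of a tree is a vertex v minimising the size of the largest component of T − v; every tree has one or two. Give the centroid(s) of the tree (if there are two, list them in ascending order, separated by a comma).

8

Delete 8: the remaining components have sizes 4, 4. Max 4 ≤ 4, so 8 is a centroid.
Every other node leaves some component of size > 4, so the centroid is unique.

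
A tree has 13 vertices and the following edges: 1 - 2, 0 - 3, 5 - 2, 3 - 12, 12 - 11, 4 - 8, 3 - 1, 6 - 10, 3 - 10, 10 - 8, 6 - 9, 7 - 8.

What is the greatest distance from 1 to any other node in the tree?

Distances from 1 peak at 4, attained at 9 (7, 4 also at distance 4).
1–3–10–6–9

4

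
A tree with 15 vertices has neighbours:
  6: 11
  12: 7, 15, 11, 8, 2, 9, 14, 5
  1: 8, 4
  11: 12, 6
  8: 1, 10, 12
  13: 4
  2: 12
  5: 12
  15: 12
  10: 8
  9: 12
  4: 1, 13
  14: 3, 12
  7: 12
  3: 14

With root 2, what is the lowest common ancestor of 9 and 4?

Ancestors of 9 (toward the root): 9, 12, 2.
Ancestors of 4: 4, 1, 8, 12, 2.
The deepest node appearing in both lists is 12.

12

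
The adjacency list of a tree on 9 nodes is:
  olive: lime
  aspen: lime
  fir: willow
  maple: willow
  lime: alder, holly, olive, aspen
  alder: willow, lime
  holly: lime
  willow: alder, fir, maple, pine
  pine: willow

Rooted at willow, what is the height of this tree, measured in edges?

3

A deepest node is aspen, reached by willow – alder – lime – aspen.
That path has 3 edges, so the height is 3.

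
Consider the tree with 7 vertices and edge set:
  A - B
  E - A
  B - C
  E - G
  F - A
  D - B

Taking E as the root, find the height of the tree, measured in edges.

The longest root-to-leaf path is E → A → B → C (3 edges).

3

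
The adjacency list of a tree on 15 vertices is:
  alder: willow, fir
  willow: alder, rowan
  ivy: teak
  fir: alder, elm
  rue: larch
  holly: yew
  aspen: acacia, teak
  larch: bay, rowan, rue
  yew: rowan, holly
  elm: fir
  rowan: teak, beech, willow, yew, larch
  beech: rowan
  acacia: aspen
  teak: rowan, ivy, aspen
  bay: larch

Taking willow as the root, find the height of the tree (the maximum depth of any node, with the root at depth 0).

4

acacia sits deepest: willow – rowan – teak – aspen – acacia — 4 edges from the root.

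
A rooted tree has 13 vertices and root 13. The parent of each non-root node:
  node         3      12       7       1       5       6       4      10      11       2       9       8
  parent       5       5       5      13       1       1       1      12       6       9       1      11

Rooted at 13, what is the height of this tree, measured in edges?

4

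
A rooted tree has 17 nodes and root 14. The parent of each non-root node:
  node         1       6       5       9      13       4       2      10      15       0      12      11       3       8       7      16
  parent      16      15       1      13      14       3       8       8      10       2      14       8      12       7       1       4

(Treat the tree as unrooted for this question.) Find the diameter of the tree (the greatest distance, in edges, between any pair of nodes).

12

Starting from 9, a farthest node is 6 at distance 12.
One longest path: 9 - 13 - 14 - 12 - 3 - 4 - 16 - 1 - 7 - 8 - 10 - 15 - 6.
So the diameter is 12.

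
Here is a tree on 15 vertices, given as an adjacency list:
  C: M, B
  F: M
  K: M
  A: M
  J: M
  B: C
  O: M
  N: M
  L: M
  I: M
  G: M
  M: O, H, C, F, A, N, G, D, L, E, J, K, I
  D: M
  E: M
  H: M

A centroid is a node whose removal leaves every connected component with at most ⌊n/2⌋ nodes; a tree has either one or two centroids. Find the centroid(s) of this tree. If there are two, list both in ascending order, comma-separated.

If M is removed the pieces have sizes 2, 1, 1, 1, 1, 1, 1, 1, 1, 1, 1, 1, 1, all ≤ ⌊15/2⌋ = 7.
Every other node leaves some component of size > 7, so the centroid is unique.

M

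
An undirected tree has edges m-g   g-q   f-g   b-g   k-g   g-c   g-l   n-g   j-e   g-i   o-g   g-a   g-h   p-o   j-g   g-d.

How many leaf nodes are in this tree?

Exactly 14 nodes have a single neighbour: a, b, c, d, e, f, h, i, k, l, m, n, p, q.

14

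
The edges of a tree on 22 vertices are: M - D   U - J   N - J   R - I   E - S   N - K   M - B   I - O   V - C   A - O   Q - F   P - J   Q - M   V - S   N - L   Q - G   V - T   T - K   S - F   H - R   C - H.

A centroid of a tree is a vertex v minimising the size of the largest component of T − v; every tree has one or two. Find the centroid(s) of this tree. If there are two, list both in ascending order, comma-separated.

Delete V: the remaining components have sizes 8, 7, 6. Max 8 ≤ 11, so V is a centroid.
No neighbour of V does as well, so V is the unique centroid.

V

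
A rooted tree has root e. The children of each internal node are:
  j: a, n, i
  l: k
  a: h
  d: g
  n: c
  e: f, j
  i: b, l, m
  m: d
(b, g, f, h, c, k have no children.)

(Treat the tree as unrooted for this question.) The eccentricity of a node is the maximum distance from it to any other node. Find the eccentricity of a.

5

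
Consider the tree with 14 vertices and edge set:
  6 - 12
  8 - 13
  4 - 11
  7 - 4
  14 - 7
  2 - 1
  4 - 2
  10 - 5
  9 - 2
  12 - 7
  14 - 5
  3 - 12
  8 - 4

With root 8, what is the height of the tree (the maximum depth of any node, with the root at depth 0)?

5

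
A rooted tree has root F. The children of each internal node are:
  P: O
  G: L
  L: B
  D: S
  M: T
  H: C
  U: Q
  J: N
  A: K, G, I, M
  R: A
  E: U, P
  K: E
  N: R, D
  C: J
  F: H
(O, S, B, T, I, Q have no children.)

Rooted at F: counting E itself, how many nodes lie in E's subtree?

The subtree rooted at E contains: E, U, P, Q, O — 5 nodes.

5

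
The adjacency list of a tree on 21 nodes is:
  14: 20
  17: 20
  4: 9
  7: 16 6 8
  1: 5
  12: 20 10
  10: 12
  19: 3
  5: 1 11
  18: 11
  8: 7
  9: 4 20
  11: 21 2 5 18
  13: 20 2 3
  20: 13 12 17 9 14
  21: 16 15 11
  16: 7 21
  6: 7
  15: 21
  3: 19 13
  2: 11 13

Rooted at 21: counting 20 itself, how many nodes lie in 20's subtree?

7

Descendants of 20 (including itself): 20, 12, 14, 9, 17, 10, 4. That's 7.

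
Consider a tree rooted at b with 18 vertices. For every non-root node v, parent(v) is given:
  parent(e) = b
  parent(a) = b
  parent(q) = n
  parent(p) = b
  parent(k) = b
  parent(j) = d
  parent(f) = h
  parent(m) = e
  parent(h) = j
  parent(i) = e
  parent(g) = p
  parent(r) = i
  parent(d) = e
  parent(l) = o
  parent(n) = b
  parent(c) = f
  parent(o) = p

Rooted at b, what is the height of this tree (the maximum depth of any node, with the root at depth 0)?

6

The longest root-to-leaf path is b → e → d → j → h → f → c (6 edges).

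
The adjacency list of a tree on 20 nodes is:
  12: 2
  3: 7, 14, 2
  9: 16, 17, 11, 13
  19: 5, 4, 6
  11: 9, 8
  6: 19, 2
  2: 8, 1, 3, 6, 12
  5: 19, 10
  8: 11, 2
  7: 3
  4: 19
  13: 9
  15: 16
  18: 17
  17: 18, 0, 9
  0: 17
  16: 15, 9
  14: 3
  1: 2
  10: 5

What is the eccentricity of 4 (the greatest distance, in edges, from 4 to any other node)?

8

The node farthest from 4 is 15 (18, 0 also at distance 8), via 4-19-6-2-8-11-9-16-15 — 8 edges.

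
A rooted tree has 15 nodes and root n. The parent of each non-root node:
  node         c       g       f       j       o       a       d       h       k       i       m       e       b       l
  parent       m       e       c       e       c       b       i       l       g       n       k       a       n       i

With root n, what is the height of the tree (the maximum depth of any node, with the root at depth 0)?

The longest root-to-leaf path is n-b-a-e-g-k-m-c-o (8 edges).

8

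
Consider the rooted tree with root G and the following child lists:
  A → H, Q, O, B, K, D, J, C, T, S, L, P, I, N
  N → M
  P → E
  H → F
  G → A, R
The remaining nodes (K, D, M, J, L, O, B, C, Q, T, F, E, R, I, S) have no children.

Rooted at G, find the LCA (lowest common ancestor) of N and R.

G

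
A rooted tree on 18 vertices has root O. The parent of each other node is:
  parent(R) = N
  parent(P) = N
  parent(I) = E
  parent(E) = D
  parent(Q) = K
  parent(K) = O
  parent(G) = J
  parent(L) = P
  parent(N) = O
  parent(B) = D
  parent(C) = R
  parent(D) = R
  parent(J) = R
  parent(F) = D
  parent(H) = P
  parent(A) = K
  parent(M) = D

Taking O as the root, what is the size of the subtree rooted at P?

P's subtree: {P, L, H}, size 3.

3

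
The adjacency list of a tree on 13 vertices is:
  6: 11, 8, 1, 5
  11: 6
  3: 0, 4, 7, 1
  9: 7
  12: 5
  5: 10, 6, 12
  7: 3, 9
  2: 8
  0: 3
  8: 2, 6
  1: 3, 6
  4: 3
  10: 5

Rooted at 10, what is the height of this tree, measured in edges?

The longest root-to-leaf path is 10–5–6–1–3–7–9 (6 edges).

6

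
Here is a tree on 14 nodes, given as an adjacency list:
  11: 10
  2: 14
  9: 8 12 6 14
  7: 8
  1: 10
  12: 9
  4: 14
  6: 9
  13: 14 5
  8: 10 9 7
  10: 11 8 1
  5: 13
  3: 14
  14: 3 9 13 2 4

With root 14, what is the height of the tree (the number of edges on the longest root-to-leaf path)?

4

The longest root-to-leaf path is 14-9-8-10-11 (4 edges).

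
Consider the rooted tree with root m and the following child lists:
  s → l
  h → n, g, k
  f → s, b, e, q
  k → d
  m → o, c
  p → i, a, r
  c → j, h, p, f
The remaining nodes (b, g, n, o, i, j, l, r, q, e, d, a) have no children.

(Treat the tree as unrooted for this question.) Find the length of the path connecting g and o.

g - h - c - m - o: 4 edges.

4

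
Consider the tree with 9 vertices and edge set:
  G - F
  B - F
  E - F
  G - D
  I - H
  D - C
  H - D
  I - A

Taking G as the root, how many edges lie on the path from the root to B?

G – F – B — 2 edges.

2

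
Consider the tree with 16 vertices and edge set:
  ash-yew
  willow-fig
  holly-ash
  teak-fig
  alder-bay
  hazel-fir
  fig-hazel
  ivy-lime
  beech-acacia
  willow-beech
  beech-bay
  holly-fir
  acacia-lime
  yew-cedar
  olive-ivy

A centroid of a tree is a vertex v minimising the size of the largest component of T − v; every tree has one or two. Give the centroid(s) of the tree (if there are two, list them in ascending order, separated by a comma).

Delete willow: the remaining components have sizes 8, 7. Max 8 ≤ 8, so willow is a centroid.
fig is adjacent to willow and is also a centroid (the largest component after removing it is likewise 8).

fig, willow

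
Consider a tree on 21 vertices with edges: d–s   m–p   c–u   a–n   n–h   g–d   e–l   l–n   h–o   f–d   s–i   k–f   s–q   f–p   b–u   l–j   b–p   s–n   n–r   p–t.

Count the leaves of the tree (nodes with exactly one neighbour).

12

Exactly 12 nodes have a single neighbour: a, c, e, g, i, j, k, m, o, q, r, t.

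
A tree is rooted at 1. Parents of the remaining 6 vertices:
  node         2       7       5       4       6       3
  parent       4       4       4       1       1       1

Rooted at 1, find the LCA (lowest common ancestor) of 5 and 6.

1

Path 5→root: 5 4 1; path 6→root: 6 1.
First common node: 1.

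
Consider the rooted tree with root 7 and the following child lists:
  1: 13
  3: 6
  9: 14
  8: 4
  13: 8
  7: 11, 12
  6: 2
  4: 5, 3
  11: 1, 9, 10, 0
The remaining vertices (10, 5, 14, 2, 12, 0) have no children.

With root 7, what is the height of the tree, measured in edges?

8

2 sits deepest: 7 – 11 – 1 – 13 – 8 – 4 – 3 – 6 – 2 — 8 edges from the root.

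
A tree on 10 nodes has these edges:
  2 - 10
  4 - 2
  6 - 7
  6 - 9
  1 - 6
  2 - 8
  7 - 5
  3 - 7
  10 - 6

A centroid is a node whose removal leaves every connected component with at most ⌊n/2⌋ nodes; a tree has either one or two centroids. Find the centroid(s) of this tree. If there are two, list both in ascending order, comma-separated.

Delete 6: the remaining components have sizes 4, 3, 1, 1. Max 4 ≤ 5, so 6 is a centroid.
No neighbour of 6 does as well, so 6 is the unique centroid.

6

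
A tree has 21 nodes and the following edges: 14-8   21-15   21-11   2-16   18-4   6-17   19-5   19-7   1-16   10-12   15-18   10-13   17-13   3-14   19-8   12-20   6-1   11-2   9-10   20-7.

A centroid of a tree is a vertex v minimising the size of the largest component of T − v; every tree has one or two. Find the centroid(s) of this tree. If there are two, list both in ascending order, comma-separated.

13

Removing 13 splits the tree into components of sizes 10, 10; the largest is 10 ≤ ⌊21/2⌋ = 10.
Every other node leaves some component of size > 10, so the centroid is unique.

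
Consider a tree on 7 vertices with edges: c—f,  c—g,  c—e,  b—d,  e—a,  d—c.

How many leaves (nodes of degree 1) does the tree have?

4

Exactly 4 nodes have a single neighbour: a, b, f, g.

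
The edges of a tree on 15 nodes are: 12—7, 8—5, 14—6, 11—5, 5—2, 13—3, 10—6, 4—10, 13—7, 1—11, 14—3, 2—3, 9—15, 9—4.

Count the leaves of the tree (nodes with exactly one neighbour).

4

Degree-1 nodes: 1, 8, 12, 15 — 4 of them.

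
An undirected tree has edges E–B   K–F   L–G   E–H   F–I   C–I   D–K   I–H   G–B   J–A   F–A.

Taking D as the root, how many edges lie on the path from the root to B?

6

D – K – F – I – H – E – B — 6 edges.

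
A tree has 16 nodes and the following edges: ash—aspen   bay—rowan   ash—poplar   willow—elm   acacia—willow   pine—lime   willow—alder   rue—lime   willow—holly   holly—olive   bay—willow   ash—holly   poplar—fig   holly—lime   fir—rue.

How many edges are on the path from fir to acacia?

5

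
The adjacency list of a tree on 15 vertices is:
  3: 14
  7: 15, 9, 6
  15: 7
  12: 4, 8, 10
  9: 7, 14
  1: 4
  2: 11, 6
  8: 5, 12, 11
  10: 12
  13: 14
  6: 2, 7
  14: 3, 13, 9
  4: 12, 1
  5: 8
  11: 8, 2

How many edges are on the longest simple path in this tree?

Starting from 3, a farthest node is 1 at distance 10.
One longest path: 3 – 14 – 9 – 7 – 6 – 2 – 11 – 8 – 12 – 4 – 1.
So the diameter is 10.

10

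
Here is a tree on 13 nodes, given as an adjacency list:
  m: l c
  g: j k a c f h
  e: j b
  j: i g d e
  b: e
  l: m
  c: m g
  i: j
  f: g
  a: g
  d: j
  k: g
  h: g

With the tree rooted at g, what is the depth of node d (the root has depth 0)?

Climbing from d to the root: d–j–g. That's 2 steps.

2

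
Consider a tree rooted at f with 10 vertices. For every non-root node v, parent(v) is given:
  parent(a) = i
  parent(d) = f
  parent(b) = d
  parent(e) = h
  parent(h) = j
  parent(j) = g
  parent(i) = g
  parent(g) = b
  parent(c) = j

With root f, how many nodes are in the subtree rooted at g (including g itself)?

g's subtree: {g, j, i, c, h, a, e}, size 7.

7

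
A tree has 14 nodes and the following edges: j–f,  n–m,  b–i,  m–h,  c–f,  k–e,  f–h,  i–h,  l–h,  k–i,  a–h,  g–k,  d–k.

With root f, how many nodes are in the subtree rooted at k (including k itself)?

k's subtree: {k, e, g, d}, size 4.

4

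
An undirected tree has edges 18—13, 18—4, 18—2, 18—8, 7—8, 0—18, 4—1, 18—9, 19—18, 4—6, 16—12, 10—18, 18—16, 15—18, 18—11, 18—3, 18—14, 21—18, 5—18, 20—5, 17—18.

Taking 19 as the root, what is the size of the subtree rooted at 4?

The subtree rooted at 4 contains: 4, 1, 6 — 3 nodes.

3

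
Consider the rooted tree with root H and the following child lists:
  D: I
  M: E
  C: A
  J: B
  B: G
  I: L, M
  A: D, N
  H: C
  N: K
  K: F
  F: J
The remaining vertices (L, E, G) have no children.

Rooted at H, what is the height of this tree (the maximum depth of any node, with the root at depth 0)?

8

A deepest node is G, reached by H-C-A-N-K-F-J-B-G.
That path has 8 edges, so the height is 8.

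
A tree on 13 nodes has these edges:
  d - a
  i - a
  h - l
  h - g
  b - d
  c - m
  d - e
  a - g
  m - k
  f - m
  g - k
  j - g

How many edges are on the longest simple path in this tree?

6

Starting from e, a farthest node is c at distance 6.
One longest path: e–d–a–g–k–m–c.
So the diameter is 6.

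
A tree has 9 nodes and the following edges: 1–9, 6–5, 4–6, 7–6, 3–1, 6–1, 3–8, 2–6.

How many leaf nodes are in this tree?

Exactly 6 nodes have a single neighbour: 2, 4, 5, 7, 8, 9.

6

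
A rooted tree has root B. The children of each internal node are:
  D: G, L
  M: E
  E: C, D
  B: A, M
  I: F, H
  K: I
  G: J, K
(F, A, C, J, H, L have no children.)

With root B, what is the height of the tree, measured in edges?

The longest root-to-leaf path is B–M–E–D–G–K–I–F (7 edges).

7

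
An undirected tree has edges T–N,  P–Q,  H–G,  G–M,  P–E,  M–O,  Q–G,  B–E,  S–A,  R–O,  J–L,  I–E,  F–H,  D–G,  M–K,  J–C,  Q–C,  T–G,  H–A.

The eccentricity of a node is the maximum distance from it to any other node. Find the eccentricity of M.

The node farthest from M is B (L, I also at distance 5), via M-G-Q-P-E-B — 5 edges.

5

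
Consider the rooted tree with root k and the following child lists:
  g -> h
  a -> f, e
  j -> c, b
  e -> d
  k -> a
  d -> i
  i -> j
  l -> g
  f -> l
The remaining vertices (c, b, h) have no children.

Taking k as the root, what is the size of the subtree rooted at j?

The subtree rooted at j contains: j, c, b — 3 nodes.

3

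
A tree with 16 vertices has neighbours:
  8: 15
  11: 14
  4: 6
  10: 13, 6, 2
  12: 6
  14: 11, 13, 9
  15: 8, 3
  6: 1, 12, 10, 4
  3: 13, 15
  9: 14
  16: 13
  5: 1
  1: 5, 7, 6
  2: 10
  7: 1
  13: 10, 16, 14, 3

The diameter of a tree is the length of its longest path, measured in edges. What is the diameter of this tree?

Starting from 7, a farthest node is 8 at distance 7.
One longest path: 7–1–6–10–13–3–15–8.
So the diameter is 7.

7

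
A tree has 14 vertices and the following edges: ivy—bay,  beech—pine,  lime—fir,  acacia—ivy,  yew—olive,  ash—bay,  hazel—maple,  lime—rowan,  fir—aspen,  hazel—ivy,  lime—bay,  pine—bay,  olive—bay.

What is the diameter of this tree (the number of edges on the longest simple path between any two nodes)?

A longest path is maple - hazel - ivy - bay - lime - fir - aspen, with 6 edges.

6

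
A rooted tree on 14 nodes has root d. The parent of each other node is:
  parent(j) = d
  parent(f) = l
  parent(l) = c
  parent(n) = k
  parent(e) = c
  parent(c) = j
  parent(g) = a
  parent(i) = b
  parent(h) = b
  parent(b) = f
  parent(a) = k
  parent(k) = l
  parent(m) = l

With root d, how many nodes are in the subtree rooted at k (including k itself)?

k's subtree: {k, a, n, g}, size 4.

4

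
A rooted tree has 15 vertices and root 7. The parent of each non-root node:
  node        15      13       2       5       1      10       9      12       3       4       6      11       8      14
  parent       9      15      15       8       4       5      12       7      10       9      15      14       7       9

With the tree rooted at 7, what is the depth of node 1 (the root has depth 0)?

4

Path from 7 to 1: 7 → 12 → 9 → 4 → 1, which has 4 edges.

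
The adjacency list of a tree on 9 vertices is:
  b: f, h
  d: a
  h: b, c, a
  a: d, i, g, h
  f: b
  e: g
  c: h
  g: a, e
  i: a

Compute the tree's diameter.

5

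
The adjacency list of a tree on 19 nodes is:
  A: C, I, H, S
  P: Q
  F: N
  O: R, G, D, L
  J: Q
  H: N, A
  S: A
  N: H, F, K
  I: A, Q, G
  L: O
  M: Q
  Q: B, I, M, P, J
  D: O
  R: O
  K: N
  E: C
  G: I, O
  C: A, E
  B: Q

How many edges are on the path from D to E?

The path is D - O - G - I - A - C - E, which has 6 edges.

6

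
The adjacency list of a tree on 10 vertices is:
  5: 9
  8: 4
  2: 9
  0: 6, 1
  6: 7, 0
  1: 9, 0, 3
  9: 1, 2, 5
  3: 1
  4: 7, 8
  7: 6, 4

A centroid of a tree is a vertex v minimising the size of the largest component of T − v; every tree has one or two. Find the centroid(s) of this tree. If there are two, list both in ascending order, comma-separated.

Delete 0: the remaining components have sizes 5, 4. Max 5 ≤ 5, so 0 is a centroid.
Its neighbour 1 also leaves a largest component of size 5, so both are centroids.

0, 1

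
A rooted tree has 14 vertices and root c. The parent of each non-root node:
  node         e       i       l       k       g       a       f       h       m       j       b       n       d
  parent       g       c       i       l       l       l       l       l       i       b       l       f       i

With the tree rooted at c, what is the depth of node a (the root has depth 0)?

3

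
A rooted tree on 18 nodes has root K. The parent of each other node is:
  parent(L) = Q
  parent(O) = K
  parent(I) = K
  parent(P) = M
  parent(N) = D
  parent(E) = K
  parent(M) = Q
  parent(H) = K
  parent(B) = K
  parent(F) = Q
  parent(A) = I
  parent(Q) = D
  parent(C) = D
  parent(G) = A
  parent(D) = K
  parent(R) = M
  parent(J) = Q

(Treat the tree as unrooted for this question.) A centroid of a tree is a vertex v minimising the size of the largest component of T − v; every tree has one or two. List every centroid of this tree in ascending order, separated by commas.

D

Delete D: the remaining components have sizes 8, 7, 1, 1. Max 8 ≤ 9, so D is a centroid.
No neighbour of D does as well, so D is the unique centroid.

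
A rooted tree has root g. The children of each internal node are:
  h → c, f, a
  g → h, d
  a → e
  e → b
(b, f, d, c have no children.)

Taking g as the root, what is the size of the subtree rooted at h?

6

h's subtree: {h, a, c, f, e, b}, size 6.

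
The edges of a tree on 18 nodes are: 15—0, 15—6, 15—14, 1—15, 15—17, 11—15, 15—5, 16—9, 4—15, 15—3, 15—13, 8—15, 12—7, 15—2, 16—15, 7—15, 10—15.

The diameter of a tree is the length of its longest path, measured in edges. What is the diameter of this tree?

4

Starting from 9, a farthest node is 12 at distance 4.
One longest path: 9-16-15-7-12.
So the diameter is 4.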